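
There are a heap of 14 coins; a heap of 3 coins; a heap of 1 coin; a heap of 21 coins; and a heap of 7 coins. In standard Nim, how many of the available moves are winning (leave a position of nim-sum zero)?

1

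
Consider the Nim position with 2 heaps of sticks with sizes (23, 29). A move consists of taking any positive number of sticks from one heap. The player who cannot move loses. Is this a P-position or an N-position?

Nim-sum: 23 XOR 29 = 10.
The nim-sum is 10 ≠ 0, so this is an N-position: the player to move can win.

N-position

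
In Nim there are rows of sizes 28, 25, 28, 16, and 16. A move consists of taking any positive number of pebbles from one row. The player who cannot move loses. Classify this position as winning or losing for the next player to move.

Nim-sum: 28 ⊕ 25 ⊕ 28 ⊕ 16 ⊕ 16 = 25.
The nim-sum is 25 ≠ 0, so this is an N-position: the player to move can win.

Winning position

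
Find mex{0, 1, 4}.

2

The values 0, 1 are all present; 2 is the first non-negative integer missing from the set.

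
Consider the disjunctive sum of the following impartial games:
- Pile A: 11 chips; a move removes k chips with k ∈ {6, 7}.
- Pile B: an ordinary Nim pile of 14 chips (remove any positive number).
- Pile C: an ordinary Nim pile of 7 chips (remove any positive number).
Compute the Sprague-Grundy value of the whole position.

8

For pile A, compute g(0), g(1), … with moves {6, 7}:
g(0) = mex{} = 0
g(1) = mex{} = 0
g(2) = mex{} = 0
g(3) = mex{} = 0
g(4) = mex{} = 0
g(5) = mex{} = 0
g(6) = mex{0} = 1
g(7) = mex{0} = 1
g(8) = mex{0} = 1
g(9) = mex{0} = 1
g(10) = mex{0} = 1
g(11) = mex{0} = 1
So g(11) = 1.
Pile B is a plain Nim pile of size 14, so its Grundy value is 14.
Pile C is a plain Nim pile of size 7, so its Grundy value is 7.
By the Sprague-Grundy theorem, the Grundy value of a sum of independent games is the XOR of the component values.
Combined value = 1 ⊕ 14 ⊕ 7 = 8.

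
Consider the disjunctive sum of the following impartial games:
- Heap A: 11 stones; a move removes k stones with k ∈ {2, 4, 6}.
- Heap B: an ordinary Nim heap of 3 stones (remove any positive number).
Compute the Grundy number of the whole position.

Build the Grundy sequence for heap A with g(k) = mex{g(k−s) : s ∈ {2, 4, 6}, s ≤ k}:
k:     0  1  2  3  4  5  6  7  8  9 10 11
g(k):  0  0  1  1  2  2  3  3  0  0  1  1
So g(11) = 1.
Heap B is a plain Nim heap of size 3, so its Grundy value is 3.
By the Sprague-Grundy theorem, the Grundy value of a sum of independent games is the XOR of the component values.
Combined value = 1 XOR 3 = 2.

2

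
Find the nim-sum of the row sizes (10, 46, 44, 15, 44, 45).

6

Nim-sum: 10 XOR 46 XOR 44 XOR 15 XOR 44 XOR 45 = 6.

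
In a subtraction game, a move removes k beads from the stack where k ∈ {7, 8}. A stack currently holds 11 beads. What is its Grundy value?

1

Compute g(0), g(1), … for moves {7, 8}:
g(0) = mex{} = 0
g(1) = mex{} = 0
g(2) = mex{} = 0
g(3) = mex{} = 0
g(4) = mex{} = 0
g(5) = mex{} = 0
g(6) = mex{} = 0
g(7) = mex{0} = 1
g(8) = mex{0} = 1
g(9) = mex{0} = 1
g(10) = mex{0} = 1
g(11) = mex{0} = 1
So g(11) = 1.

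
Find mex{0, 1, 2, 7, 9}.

The values 0, 1, 2 are all present; 3 is the first non-negative integer missing from the set.

3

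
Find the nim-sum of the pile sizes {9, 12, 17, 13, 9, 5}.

21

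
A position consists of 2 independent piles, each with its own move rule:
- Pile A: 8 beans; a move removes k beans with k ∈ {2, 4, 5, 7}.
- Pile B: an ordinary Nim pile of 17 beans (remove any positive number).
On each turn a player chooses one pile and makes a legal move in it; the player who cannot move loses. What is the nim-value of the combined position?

21

For pile A, compute g(0), g(1), … with moves {2, 4, 5, 7}:
g(0) = mex{} = 0
g(1) = mex{} = 0
g(2) = mex{0} = 1
g(3) = mex{0} = 1
g(4) = mex{0,1} = 2
g(5) = mex{0,1} = 2
g(6) = mex{0,1,2} = 3
g(7) = mex{0,1,2} = 3
g(8) = mex{0,1,2,3} = 4
So g(8) = 4.
Pile B is a plain Nim pile of size 17, so its Grundy value is 17.
By the Sprague-Grundy theorem, the Grundy value of a sum of independent games is the XOR of the component values.
Combined value = 4 XOR 17 = 21.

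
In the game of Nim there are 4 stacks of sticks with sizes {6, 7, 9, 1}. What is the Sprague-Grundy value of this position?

9

In binary:
  0110  (6)
  0111  (7)
  1001  (9)
  0001  (1)
  ----
  1001  (9)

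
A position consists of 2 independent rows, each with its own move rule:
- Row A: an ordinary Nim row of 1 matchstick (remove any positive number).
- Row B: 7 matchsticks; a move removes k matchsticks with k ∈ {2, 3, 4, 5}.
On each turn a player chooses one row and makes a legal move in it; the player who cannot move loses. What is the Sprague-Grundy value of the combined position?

1

Row A is a plain Nim row of size 1, so its Grundy value is 1.
Grundy values for row B (subtraction set {2, 3, 4, 5}):
g(0) = mex{} = 0
g(1) = mex{} = 0
g(2) = mex{0} = 1
g(3) = mex{0} = 1
g(4) = mex{0,1} = 2
g(5) = mex{0,1} = 2
g(6) = mex{0,1,2} = 3
g(7) = mex{1,2} = 0
So g(7) = 0.
By the Sprague-Grundy theorem, the Grundy value of a sum of independent games is the XOR of the component values.
Combined value = 1 ⊕ 0 = 1.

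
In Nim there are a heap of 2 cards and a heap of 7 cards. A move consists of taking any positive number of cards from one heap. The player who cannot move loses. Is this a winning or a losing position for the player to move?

Write each in binary and XOR column by column:
  010  (2)
  111  (7)
  ---
  101  (5)
The nim-sum is 5 ≠ 0, so this is an N-position: the player to move can win.

Winning position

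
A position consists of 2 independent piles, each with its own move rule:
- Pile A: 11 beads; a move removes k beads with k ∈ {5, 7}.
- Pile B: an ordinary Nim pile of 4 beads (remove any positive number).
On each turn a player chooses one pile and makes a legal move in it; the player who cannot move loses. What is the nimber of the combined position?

Build the Grundy sequence for pile A with g(k) = mex{g(k−s) : s ∈ {5, 7}, s ≤ k}:
k:     0  1  2  3  4  5  6  7  8  9 10 11
g(k):  0  0  0  0  0  1  1  1  1  1  2  2
So g(11) = 2.
Pile B is a plain Nim pile of size 4, so its Grundy value is 4.
The value of a disjunctive sum is the nim-sum of the parts.
Combined value = 2 XOR 4 = 6.

6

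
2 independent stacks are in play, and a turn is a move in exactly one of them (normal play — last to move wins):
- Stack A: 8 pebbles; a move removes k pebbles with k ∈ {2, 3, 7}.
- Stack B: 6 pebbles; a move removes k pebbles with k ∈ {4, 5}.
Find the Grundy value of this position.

Build the Grundy sequence for stack A with g(k) = mex{g(k−s) : s ∈ {2, 3, 7}, s ≤ k}:
g(0) = mex{} = 0
g(1) = mex{} = 0
g(2) = mex{0} = 1
g(3) = mex{0} = 1
g(4) = mex{0,1} = 2
g(5) = mex{1} = 0
g(6) = mex{1,2} = 0
g(7) = mex{0,2} = 1
g(8) = mex{0} = 1
So g(8) = 1.
For stack B, compute g(0), g(1), … with moves {4, 5}:
k:     0  1  2  3  4  5  6
g(k):  0  0  0  0  1  1  1
So g(6) = 1.
The value of a disjunctive sum is the nim-sum of the parts.
Combined value = 1 XOR 1 = 0.

0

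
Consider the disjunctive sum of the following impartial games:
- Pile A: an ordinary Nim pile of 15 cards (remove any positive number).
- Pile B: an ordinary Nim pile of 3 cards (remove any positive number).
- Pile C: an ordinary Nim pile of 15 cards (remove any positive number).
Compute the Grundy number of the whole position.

3

Pile A is a plain Nim pile of size 15, so its Grundy value is 15.
Pile B is a plain Nim pile of size 3, so its Grundy value is 3.
Pile C is a plain Nim pile of size 15, so its Grundy value is 15.
By the Sprague-Grundy theorem, the Grundy value of a sum of independent games is the XOR of the component values.
Combined value = 15 ⊕ 3 ⊕ 15 = 3.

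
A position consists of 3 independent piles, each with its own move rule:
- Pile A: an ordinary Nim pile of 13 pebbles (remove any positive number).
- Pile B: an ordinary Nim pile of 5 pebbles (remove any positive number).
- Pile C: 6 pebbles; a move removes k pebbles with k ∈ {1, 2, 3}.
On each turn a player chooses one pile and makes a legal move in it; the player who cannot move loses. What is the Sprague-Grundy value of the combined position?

Pile A is a plain Nim pile of size 13, so its Grundy value is 13.
Pile B is a plain Nim pile of size 5, so its Grundy value is 5.
Build the Grundy sequence for pile C with g(k) = mex{g(k−s) : s ∈ {1, 2, 3}, s ≤ k}:
k:     0  1  2  3  4  5  6
g(k):  0  1  2  3  0  1  2
So g(6) = 2.
By the Sprague-Grundy theorem, the Grundy value of a sum of independent games is the XOR of the component values.
Combined value = 13 XOR 5 XOR 2 = 10.

10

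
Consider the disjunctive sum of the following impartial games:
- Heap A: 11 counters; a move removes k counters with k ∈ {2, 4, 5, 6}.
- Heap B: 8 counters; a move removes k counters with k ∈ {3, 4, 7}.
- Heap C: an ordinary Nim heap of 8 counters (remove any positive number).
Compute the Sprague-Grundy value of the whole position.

Grundy values for heap A (subtraction set {2, 4, 5, 6}):
k:     0  1  2  3  4  5  6  7  8  9 10 11
g(k):  0  0  1  1  2  2  3  3  0  0  1  1
So g(11) = 1.
Build the Grundy sequence for heap B with g(k) = mex{g(k−s) : s ∈ {3, 4, 7}, s ≤ k}:
g(0) = mex{} = 0
g(1) = mex{} = 0
g(2) = mex{} = 0
g(3) = mex{0} = 1
g(4) = mex{0} = 1
g(5) = mex{0} = 1
g(6) = mex{0,1} = 2
g(7) = mex{0,1} = 2
g(8) = mex{0,1} = 2
So g(8) = 2.
Heap C is a plain Nim heap of size 8, so its Grundy value is 8.
By the Sprague-Grundy theorem, the Grundy value of a sum of independent games is the XOR of the component values.
Combined value = 1 XOR 2 XOR 8 = 11.

11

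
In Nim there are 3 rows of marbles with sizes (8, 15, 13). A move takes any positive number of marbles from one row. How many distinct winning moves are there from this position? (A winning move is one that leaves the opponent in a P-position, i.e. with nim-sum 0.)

Write each in binary and XOR column by column:
  1000  (8)
  1111  (15)
  1101  (13)
  ----
  1010  (10)
The overall nim-sum is X = 10. A row of size p has a winning move iff p XOR X < p (reduce it to p XOR X).
  8: 8 XOR 10 = 2 < 8 — winning move (to 2).
  15: 15 XOR 10 = 5 < 15 — winning move (to 5).
  13: 13 XOR 10 = 7 < 13 — winning move (to 7).
That gives 3 winning moves.

3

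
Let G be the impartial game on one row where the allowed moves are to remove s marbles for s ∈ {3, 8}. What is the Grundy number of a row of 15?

Grundy values for subtraction set {3, 8}:
k:     0  1  2  3  4  5  6  7  8  9 10 11 12 13 14 15
g(k):  0  0  0  1  1  1  0  0  2  1  1  0  0  0  1  1
So g(15) = 1.

1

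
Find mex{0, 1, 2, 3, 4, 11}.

5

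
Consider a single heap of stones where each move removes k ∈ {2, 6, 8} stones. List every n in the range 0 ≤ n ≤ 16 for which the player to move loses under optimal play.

Compute g(0), g(1), … for moves {2, 6, 8}:
k:     0  1  2  3  4  5  6  7  8  9 10 11 12 13 14 15 16
g(k):  0  0  1  1  0  0  1  1  2  2  3  3  2  2  0  0  1
The P-positions (g = 0) in 0..16 are 0, 1, 4, 5, 14, 15.

0, 1, 4, 5, 14, 15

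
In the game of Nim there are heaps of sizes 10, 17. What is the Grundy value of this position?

27

Nim-sum: 10 ⊕ 17 = 27.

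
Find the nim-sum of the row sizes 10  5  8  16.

23

Compute the nim-sum pairwise:
10 ⊕ 5 = 15
15 ⊕ 8 = 7
7 ⊕ 16 = 23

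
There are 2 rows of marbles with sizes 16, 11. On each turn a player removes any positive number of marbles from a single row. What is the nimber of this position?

27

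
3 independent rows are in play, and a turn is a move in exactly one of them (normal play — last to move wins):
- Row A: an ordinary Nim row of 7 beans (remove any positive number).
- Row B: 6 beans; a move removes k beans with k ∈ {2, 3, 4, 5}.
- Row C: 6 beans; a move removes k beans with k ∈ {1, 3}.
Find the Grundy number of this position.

4

Row A is a plain Nim row of size 7, so its Grundy value is 7.
Grundy values for row B (subtraction set {2, 3, 4, 5}):
k:     0  1  2  3  4  5  6
g(k):  0  0  1  1  2  2  3
So g(6) = 3.
Grundy values for row C (subtraction set {1, 3}):
g(0) = mex{} = 0
g(1) = mex{0} = 1
g(2) = mex{1} = 0
g(3) = mex{0} = 1
g(4) = mex{1} = 0
g(5) = mex{0} = 1
g(6) = mex{1} = 0
So g(6) = 0.
The value of a disjunctive sum is the nim-sum of the parts.
Combined value = 7 ⊕ 3 ⊕ 0 = 4.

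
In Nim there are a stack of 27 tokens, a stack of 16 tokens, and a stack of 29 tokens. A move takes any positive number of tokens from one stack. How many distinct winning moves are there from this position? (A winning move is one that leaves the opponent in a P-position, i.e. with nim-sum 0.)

Compute the nim-sum pairwise:
27 ⊕ 16 = 11
11 ⊕ 29 = 22
The overall nim-sum is X = 22. A stack of size p has a winning move iff p XOR X < p (reduce it to p XOR X).
  27: 27 XOR 22 = 13 < 27 — winning move (to 13).
  16: 16 XOR 22 = 6 < 16 — winning move (to 6).
  29: 29 XOR 22 = 11 < 29 — winning move (to 11).
That gives 3 winning moves.

3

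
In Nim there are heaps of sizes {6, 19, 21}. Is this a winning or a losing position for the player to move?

Losing position

Nim-sum: 6 ⊕ 19 ⊕ 21 = 0.
The nim-sum is 0, so this is a P-position: the player to move is in a losing position under optimal play.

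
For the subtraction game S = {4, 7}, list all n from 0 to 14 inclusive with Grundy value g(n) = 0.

Build the Grundy sequence with g(k) = mex{g(k−s) : s ∈ {4, 7}, s ≤ k}:
g(0) = mex{} = 0
g(1) = mex{} = 0
g(2) = mex{} = 0
g(3) = mex{} = 0
g(4) = mex{0} = 1
g(5) = mex{0} = 1
g(6) = mex{0} = 1
g(7) = mex{0} = 1
g(8) = mex{0,1} = 2
g(9) = mex{0,1} = 2
g(10) = mex{0,1} = 2
g(11) = mex{1} = 0
g(12) = mex{1,2} = 0
g(13) = mex{1,2} = 0
g(14) = mex{1,2} = 0
The P-positions (g = 0) in 0..14 are 0, 1, 2, 3, 11, 12, 13, 14.

0, 1, 2, 3, 11, 12, 13, 14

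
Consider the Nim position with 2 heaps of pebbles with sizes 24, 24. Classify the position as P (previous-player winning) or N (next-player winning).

Write each in binary and XOR column by column:
  11000  (24)
  11000  (24)
  -----
  00000  (0)
The nim-sum is 0, so this is a P-position: the player to move is in a losing position under optimal play.

P-position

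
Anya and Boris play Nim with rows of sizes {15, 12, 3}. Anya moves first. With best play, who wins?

Boris wins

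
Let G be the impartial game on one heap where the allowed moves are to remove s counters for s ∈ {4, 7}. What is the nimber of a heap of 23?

0

Grundy values for subtraction set {4, 7}:
k:     0  1  2  3  4  5  6  7  8  9 10 11 12 13 14 15 16 17 18 19 20 21 22 23
g(k):  0  0  0  0  1  1  1  1  2  2  2  0  0  0  0  1  1  1  1  2  2  2  0  0
So g(23) = 0.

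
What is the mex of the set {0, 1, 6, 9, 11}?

The values 0, 1 are all present; 2 is the first non-negative integer missing from the set.

2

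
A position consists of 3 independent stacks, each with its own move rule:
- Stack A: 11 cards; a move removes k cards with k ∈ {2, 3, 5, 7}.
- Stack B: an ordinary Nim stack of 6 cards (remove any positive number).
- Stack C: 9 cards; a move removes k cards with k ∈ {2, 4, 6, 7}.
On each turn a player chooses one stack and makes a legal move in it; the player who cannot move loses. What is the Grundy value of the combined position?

For stack A, compute g(0), g(1), … with moves {2, 3, 5, 7}:
k:     0  1  2  3  4  5  6  7  8  9 10 11
g(k):  0  0  1  1  2  2  3  3  4  0  0  1
So g(11) = 1.
Stack B is a plain Nim stack of size 6, so its Grundy value is 6.
For stack C, compute g(0), g(1), … with moves {2, 4, 6, 7}:
k:     0  1  2  3  4  5  6  7  8  9
g(k):  0  0  1  1  2  2  3  3  4  0
So g(9) = 0.
By the Sprague-Grundy theorem, the Grundy value of a sum of independent games is the XOR of the component values.
Combined value = 1 ⊕ 6 ⊕ 0 = 7.

7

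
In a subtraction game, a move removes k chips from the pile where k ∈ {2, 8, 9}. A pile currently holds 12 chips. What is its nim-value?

2

Build the Grundy sequence with g(k) = mex{g(k−s) : s ∈ {2, 8, 9}, s ≤ k}:
k:     0  1  2  3  4  5  6  7  8  9 10 11 12
g(k):  0  0  1  1  0  0  1  1  2  2  3  0  2
So g(12) = 2.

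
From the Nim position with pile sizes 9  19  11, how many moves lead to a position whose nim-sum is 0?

1

Bitwise XOR of the heap sizes:
  01001  (9)
  10011  (19)
  01011  (11)
  -----
  10001  (17)
The overall nim-sum is X = 17. A pile of size p has a winning move iff p XOR X < p (reduce it to p XOR X).
  9: 9 XOR 17 = 24 ≥ 9 — no move.
  19: 19 XOR 17 = 2 < 19 — winning move (to 2).
  11: 11 XOR 17 = 26 ≥ 11 — no move.
That gives 1 winning move.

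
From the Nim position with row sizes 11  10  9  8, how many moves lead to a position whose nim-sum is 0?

0

Nim-sum: 11 XOR 10 XOR 9 XOR 8 = 0.
The nim-sum is already 0, so every move leaves a nonzero nim-sum — there are no winning moves.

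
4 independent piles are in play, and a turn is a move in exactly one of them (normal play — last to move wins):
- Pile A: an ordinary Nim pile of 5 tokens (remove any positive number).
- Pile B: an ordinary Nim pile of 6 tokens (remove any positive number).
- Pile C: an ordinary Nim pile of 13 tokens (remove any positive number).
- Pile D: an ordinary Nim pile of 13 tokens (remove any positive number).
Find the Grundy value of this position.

3

Pile A is a plain Nim pile of size 5, so its Grundy value is 5.
Pile B is a plain Nim pile of size 6, so its Grundy value is 6.
Pile C is a plain Nim pile of size 13, so its Grundy value is 13.
Pile D is a plain Nim pile of size 13, so its Grundy value is 13.
The value of a disjunctive sum is the nim-sum of the parts.
Combined value = 5 XOR 6 XOR 13 XOR 13 = 3.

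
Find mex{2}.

0

0 is not in the set, so the mex is 0.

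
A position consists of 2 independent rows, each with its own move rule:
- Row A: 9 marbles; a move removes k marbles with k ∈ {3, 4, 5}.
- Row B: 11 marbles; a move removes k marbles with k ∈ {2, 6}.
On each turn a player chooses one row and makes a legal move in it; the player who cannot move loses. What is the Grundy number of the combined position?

1

Grundy values for row A (subtraction set {3, 4, 5}):
g(0) = mex{} = 0
g(1) = mex{} = 0
g(2) = mex{} = 0
g(3) = mex{0} = 1
g(4) = mex{0} = 1
g(5) = mex{0} = 1
g(6) = mex{0,1} = 2
g(7) = mex{0,1} = 2
g(8) = mex{1} = 0
g(9) = mex{1,2} = 0
So g(9) = 0.
Grundy values for row B (subtraction set {2, 6}):
k:     0  1  2  3  4  5  6  7  8  9 10 11
g(k):  0  0  1  1  0  0  1  1  0  0  1  1
So g(11) = 1.
By the Sprague-Grundy theorem, the Grundy value of a sum of independent games is the XOR of the component values.
Combined value = 0 XOR 1 = 1.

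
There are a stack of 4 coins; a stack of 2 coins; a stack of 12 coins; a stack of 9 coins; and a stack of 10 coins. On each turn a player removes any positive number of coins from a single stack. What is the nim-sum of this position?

9

Bitwise XOR of the heap sizes:
  0100  (4)
  0010  (2)
  1100  (12)
  1001  (9)
  1010  (10)
  ----
  1001  (9)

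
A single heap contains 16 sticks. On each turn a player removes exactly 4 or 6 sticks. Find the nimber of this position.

1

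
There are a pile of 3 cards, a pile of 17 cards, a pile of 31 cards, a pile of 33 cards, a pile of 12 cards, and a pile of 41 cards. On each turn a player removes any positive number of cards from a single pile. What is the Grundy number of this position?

Write each in binary and XOR column by column:
  000011  (3)
  010001  (17)
  011111  (31)
  100001  (33)
  001100  (12)
  101001  (41)
  ------
  001001  (9)

9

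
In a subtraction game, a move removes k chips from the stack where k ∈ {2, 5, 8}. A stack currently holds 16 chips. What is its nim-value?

Compute g(0), g(1), … for moves {2, 5, 8}:
k:     0  1  2  3  4  5  6  7  8  9 10 11 12 13 14 15 16
g(k):  0  0  1  1  0  2  1  0  2  1  0  0  1  1  0  2  1
So g(16) = 1.

1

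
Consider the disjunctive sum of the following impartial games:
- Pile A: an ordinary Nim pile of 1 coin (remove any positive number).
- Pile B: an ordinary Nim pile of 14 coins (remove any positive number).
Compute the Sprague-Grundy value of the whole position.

Pile A is a plain Nim pile of size 1, so its Grundy value is 1.
Pile B is a plain Nim pile of size 14, so its Grundy value is 14.
The value of a disjunctive sum is the nim-sum of the parts.
Combined value = 1 ⊕ 14 = 15.

15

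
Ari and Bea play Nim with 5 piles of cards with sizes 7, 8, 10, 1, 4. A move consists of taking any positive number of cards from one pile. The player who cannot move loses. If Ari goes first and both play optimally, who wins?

Compute the nim-sum pairwise:
7 XOR 8 = 15
15 XOR 10 = 5
5 XOR 1 = 4
4 XOR 4 = 0
The nim-sum is 0, so this is a P-position: the player to move is in a losing position under optimal play; Ari is about to move from it and so loses — Bea wins.

Bea wins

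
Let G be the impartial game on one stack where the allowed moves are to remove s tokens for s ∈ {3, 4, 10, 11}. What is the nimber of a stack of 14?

0

Compute g(0), g(1), … for moves {3, 4, 10, 11}:
k:     0  1  2  3  4  5  6  7  8  9 10 11 12 13 14
g(k):  0  0  0  1  1  1  2  0  0  0  1  1  1  2  0
So g(14) = 0.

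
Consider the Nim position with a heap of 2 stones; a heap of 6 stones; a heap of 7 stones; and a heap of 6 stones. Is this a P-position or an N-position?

N-position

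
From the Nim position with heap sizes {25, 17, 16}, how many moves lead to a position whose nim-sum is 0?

In binary:
  11001  (25)
  10001  (17)
  10000  (16)
  -----
  11000  (24)
The overall nim-sum is X = 24. A heap of size p has a winning move iff p XOR X < p (reduce it to p XOR X).
  25: 25 XOR 24 = 1 < 25 — winning move (to 1).
  17: 17 XOR 24 = 9 < 17 — winning move (to 9).
  16: 16 XOR 24 = 8 < 16 — winning move (to 8).
That gives 3 winning moves.

3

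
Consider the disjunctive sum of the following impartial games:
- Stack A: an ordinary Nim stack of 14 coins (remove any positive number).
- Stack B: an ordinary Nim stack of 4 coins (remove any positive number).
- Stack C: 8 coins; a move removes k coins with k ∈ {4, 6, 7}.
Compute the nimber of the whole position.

Stack A is a plain Nim stack of size 14, so its Grundy value is 14.
Stack B is a plain Nim stack of size 4, so its Grundy value is 4.
For stack C, compute g(0), g(1), … with moves {4, 6, 7}:
k:     0  1  2  3  4  5  6  7  8
g(k):  0  0  0  0  1  1  1  1  2
So g(8) = 2.
By the Sprague-Grundy theorem, the Grundy value of a sum of independent games is the XOR of the component values.
Combined value = 14 XOR 4 XOR 2 = 8.

8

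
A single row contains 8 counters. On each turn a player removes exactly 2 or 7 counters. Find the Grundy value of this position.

2

Compute g(0), g(1), … for moves {2, 7}:
g(0) = mex{} = 0
g(1) = mex{} = 0
g(2) = mex{0} = 1
g(3) = mex{0} = 1
g(4) = mex{1} = 0
g(5) = mex{1} = 0
g(6) = mex{0} = 1
g(7) = mex{0} = 1
g(8) = mex{0,1} = 2
So g(8) = 2.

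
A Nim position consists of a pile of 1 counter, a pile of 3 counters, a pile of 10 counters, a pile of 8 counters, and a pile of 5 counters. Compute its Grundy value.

Compute the nim-sum pairwise:
1 ^ 3 = 2
2 ^ 10 = 8
8 ^ 8 = 0
0 ^ 5 = 5

5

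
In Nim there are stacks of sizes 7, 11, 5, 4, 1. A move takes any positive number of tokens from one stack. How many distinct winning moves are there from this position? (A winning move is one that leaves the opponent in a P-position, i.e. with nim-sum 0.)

1

Nim-sum: 7 XOR 11 XOR 5 XOR 4 XOR 1 = 12.
The overall nim-sum is X = 12. A stack of size p has a winning move iff p XOR X < p (reduce it to p XOR X).
  7: 7 XOR 12 = 11 ≥ 7 — no move.
  11: 11 XOR 12 = 7 < 11 — winning move (to 7).
  5: 5 XOR 12 = 9 ≥ 5 — no move.
  4: 4 XOR 12 = 8 ≥ 4 — no move.
  1: 1 XOR 12 = 13 ≥ 1 — no move.
That gives 1 winning move.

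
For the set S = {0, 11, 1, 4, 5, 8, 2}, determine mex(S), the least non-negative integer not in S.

3

The values 0, 1, 2 are all present; 3 is the first non-negative integer missing from the set.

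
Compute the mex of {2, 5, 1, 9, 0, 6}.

3

The values 0, 1, 2 are all present; 3 is the first non-negative integer missing from the set.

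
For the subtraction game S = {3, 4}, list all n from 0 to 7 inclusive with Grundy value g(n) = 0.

0, 1, 2, 7

Build the Grundy sequence with g(k) = mex{g(k−s) : s ∈ {3, 4}, s ≤ k}:
k:     0  1  2  3  4  5  6  7
g(k):  0  0  0  1  1  1  2  0
The P-positions (g = 0) in 0..7 are 0, 1, 2, 7.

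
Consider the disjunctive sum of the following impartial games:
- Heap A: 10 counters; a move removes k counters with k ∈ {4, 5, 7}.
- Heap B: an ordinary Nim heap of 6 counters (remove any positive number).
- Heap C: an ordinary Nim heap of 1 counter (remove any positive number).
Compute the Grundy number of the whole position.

5

Grundy values for heap A (subtraction set {4, 5, 7}):
g(0) = mex{} = 0
g(1) = mex{} = 0
g(2) = mex{} = 0
g(3) = mex{} = 0
g(4) = mex{0} = 1
g(5) = mex{0} = 1
g(6) = mex{0} = 1
g(7) = mex{0} = 1
g(8) = mex{0,1} = 2
g(9) = mex{0,1} = 2
g(10) = mex{0,1} = 2
So g(10) = 2.
Heap B is a plain Nim heap of size 6, so its Grundy value is 6.
Heap C is a plain Nim heap of size 1, so its Grundy value is 1.
By the Sprague-Grundy theorem, the Grundy value of a sum of independent games is the XOR of the component values.
Combined value = 2 XOR 6 XOR 1 = 5.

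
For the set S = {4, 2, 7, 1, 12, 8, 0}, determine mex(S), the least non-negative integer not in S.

The values 0, 1, 2 are all present; 3 is the first non-negative integer missing from the set.

3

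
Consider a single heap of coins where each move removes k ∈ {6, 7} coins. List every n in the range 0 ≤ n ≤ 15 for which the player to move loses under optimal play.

Grundy values for subtraction set {6, 7}:
k:     0  1  2  3  4  5  6  7  8  9 10 11 12 13 14 15
g(k):  0  0  0  0  0  0  1  1  1  1  1  1  2  0  0  0
The P-positions (g = 0) in 0..15 are 0, 1, 2, 3, 4, 5, 13, 14, 15.

0, 1, 2, 3, 4, 5, 13, 14, 15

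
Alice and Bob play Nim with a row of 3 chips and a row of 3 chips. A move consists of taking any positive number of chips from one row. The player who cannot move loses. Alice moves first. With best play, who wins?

Bob wins

In binary:
  11  (3)
  11  (3)
  --
  00  (0)
The nim-sum is 0, so this is a P-position: the player to move is in a losing position under optimal play; Alice is about to move from it and so loses — Bob wins.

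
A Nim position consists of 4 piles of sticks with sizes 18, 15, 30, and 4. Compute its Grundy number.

Nim-sum: 18 ⊕ 15 ⊕ 30 ⊕ 4 = 7.

7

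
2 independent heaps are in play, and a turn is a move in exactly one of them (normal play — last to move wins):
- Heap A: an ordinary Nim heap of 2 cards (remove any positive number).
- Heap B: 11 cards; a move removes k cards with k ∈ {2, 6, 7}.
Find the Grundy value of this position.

3

Heap A is a plain Nim heap of size 2, so its Grundy value is 2.
Grundy values for heap B (subtraction set {2, 6, 7}):
g(0) = mex{} = 0
g(1) = mex{} = 0
g(2) = mex{0} = 1
g(3) = mex{0} = 1
g(4) = mex{1} = 0
g(5) = mex{1} = 0
g(6) = mex{0} = 1
g(7) = mex{0} = 1
g(8) = mex{0,1} = 2
g(9) = mex{1} = 0
g(10) = mex{0,1,2} = 3
g(11) = mex{0} = 1
So g(11) = 1.
By the Sprague-Grundy theorem, the Grundy value of a sum of independent games is the XOR of the component values.
Combined value = 2 ⊕ 1 = 3.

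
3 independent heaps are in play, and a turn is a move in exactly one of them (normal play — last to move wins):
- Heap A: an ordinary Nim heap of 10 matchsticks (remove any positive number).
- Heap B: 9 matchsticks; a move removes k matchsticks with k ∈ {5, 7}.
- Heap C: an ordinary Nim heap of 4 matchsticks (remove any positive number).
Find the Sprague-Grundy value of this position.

Heap A is a plain Nim heap of size 10, so its Grundy value is 10.
Build the Grundy sequence for heap B with g(k) = mex{g(k−s) : s ∈ {5, 7}, s ≤ k}:
k:     0  1  2  3  4  5  6  7  8  9
g(k):  0  0  0  0  0  1  1  1  1  1
So g(9) = 1.
Heap C is a plain Nim heap of size 4, so its Grundy value is 4.
The value of a disjunctive sum is the nim-sum of the parts.
Combined value = 10 XOR 1 XOR 4 = 15.

15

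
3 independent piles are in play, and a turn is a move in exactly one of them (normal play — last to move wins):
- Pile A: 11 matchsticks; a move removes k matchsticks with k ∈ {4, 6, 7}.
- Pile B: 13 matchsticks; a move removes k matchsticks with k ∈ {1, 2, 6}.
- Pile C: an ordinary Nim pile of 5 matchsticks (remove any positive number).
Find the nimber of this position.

Build the Grundy sequence for pile A with g(k) = mex{g(k−s) : s ∈ {4, 6, 7}, s ≤ k}:
k:     0  1  2  3  4  5  6  7  8  9 10 11
g(k):  0  0  0  0  1  1  1  1  2  2  2  0
So g(11) = 0.
Build the Grundy sequence for pile B with g(k) = mex{g(k−s) : s ∈ {1, 2, 6}, s ≤ k}:
g(0) = mex{} = 0
g(1) = mex{0} = 1
g(2) = mex{0,1} = 2
g(3) = mex{1,2} = 0
g(4) = mex{0,2} = 1
g(5) = mex{0,1} = 2
g(6) = mex{0,1,2} = 3
g(7) = mex{1,2,3} = 0
g(8) = mex{0,2,3} = 1
g(9) = mex{0,1} = 2
g(10) = mex{1,2} = 0
g(11) = mex{0,2} = 1
g(12) = mex{0,1,3} = 2
g(13) = mex{0,1,2} = 3
So g(13) = 3.
Pile C is a plain Nim pile of size 5, so its Grundy value is 5.
The value of a disjunctive sum is the nim-sum of the parts.
Combined value = 0 ⊕ 3 ⊕ 5 = 6.

6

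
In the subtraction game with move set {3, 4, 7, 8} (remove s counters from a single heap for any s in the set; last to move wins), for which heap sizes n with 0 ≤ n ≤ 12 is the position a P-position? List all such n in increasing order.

0, 1, 2, 11, 12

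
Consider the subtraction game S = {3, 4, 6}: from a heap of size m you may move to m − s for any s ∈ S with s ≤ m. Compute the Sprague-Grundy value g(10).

Grundy values for subtraction set {3, 4, 6}:
g(0) = mex{} = 0
g(1) = mex{} = 0
g(2) = mex{} = 0
g(3) = mex{0} = 1
g(4) = mex{0} = 1
g(5) = mex{0} = 1
g(6) = mex{0,1} = 2
g(7) = mex{0,1} = 2
g(8) = mex{0,1} = 2
g(9) = mex{1,2} = 0
g(10) = mex{1,2} = 0
So g(10) = 0.

0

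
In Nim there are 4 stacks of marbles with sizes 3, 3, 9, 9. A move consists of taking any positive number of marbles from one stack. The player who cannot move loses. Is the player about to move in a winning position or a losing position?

Losing position

Nim-sum: 3 XOR 3 XOR 9 XOR 9 = 0.
The nim-sum is 0, so this is a P-position: the player to move is in a losing position under optimal play.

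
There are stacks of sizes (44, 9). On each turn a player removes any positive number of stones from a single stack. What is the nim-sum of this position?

37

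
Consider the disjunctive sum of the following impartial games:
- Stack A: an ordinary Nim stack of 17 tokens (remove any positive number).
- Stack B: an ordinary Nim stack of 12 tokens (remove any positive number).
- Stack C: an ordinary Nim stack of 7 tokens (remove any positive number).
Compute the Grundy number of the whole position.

26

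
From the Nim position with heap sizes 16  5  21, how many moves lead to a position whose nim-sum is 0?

0

Compute the nim-sum pairwise:
16 ^ 5 = 21
21 ^ 21 = 0
The nim-sum is already 0, so every move leaves a nonzero nim-sum — there are no winning moves.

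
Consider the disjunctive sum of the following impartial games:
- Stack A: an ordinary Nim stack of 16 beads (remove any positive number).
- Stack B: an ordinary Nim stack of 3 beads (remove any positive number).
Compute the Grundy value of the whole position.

19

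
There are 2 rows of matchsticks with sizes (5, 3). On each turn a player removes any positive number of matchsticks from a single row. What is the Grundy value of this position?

6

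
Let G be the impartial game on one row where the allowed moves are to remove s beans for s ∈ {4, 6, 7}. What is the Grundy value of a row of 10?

2

Grundy values for subtraction set {4, 6, 7}:
g(0) = mex{} = 0
g(1) = mex{} = 0
g(2) = mex{} = 0
g(3) = mex{} = 0
g(4) = mex{0} = 1
g(5) = mex{0} = 1
g(6) = mex{0} = 1
g(7) = mex{0} = 1
g(8) = mex{0,1} = 2
g(9) = mex{0,1} = 2
g(10) = mex{0,1} = 2
So g(10) = 2.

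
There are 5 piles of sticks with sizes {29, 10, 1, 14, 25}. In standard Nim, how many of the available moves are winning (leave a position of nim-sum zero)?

Write each in binary and XOR column by column:
  11101  (29)
  01010  (10)
  00001  (1)
  01110  (14)
  11001  (25)
  -----
  00001  (1)
The overall nim-sum is X = 1. A pile of size p has a winning move iff p XOR X < p (reduce it to p XOR X).
  29: 29 XOR 1 = 28 < 29 — winning move (to 28).
  10: 10 XOR 1 = 11 ≥ 10 — no move.
  1: 1 XOR 1 = 0 < 1 — winning move (to 0).
  14: 14 XOR 1 = 15 ≥ 14 — no move.
  25: 25 XOR 1 = 24 < 25 — winning move (to 24).
That gives 3 winning moves.

3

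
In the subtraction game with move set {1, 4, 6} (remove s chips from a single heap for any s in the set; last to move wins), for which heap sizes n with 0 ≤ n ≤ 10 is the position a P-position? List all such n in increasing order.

0, 2, 5, 7, 10

Build the Grundy sequence with g(k) = mex{g(k−s) : s ∈ {1, 4, 6}, s ≤ k}:
g(0) = mex{} = 0
g(1) = mex{0} = 1
g(2) = mex{1} = 0
g(3) = mex{0} = 1
g(4) = mex{0,1} = 2
g(5) = mex{1,2} = 0
g(6) = mex{0} = 1
g(7) = mex{1} = 0
g(8) = mex{0,2} = 1
g(9) = mex{0,1} = 2
g(10) = mex{1,2} = 0
The P-positions (g = 0) in 0..10 are 0, 2, 5, 7, 10.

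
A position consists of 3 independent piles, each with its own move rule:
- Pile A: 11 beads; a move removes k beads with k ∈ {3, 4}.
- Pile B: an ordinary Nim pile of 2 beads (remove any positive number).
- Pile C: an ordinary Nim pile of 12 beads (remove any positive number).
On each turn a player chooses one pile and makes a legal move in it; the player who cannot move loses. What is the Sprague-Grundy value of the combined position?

15

Build the Grundy sequence for pile A with g(k) = mex{g(k−s) : s ∈ {3, 4}, s ≤ k}:
g(0) = mex{} = 0
g(1) = mex{} = 0
g(2) = mex{} = 0
g(3) = mex{0} = 1
g(4) = mex{0} = 1
g(5) = mex{0} = 1
g(6) = mex{0,1} = 2
g(7) = mex{1} = 0
g(8) = mex{1} = 0
g(9) = mex{1,2} = 0
g(10) = mex{0,2} = 1
g(11) = mex{0} = 1
So g(11) = 1.
Pile B is a plain Nim pile of size 2, so its Grundy value is 2.
Pile C is a plain Nim pile of size 12, so its Grundy value is 12.
By the Sprague-Grundy theorem, the Grundy value of a sum of independent games is the XOR of the component values.
Combined value = 1 XOR 2 XOR 12 = 15.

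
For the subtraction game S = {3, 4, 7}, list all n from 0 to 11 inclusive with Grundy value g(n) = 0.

0, 1, 2, 10, 11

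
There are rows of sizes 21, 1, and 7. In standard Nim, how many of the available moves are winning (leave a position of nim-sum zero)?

1

Compute the nim-sum pairwise:
21 ⊕ 1 = 20
20 ⊕ 7 = 19
The overall nim-sum is X = 19. A row of size p has a winning move iff p XOR X < p (reduce it to p XOR X).
  21: 21 XOR 19 = 6 < 21 — winning move (to 6).
  1: 1 XOR 19 = 18 ≥ 1 — no move.
  7: 7 XOR 19 = 20 ≥ 7 — no move.
That gives 1 winning move.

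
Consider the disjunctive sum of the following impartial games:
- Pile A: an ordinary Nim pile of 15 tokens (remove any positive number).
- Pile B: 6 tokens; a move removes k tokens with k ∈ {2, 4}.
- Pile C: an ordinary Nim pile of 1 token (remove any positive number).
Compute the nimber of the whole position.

14

Pile A is a plain Nim pile of size 15, so its Grundy value is 15.
Build the Grundy sequence for pile B with g(k) = mex{g(k−s) : s ∈ {2, 4}, s ≤ k}:
k:     0  1  2  3  4  5  6
g(k):  0  0  1  1  2  2  0
So g(6) = 0.
Pile C is a plain Nim pile of size 1, so its Grundy value is 1.
The value of a disjunctive sum is the nim-sum of the parts.
Combined value = 15 XOR 0 XOR 1 = 14.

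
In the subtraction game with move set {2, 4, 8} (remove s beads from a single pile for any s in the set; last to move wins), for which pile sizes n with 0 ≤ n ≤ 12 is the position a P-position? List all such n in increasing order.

Grundy values for subtraction set {2, 4, 8}:
k:     0  1  2  3  4  5  6  7  8  9 10 11 12
g(k):  0  0  1  1  2  2  0  0  1  1  2  2  0
The P-positions (g = 0) in 0..12 are 0, 1, 6, 7, 12.

0, 1, 6, 7, 12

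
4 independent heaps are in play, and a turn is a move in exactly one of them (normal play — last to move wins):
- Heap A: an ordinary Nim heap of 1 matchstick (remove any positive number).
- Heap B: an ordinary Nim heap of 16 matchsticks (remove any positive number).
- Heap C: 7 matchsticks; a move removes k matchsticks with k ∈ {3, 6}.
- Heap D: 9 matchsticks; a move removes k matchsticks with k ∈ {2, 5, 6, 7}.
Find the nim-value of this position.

17

Heap A is a plain Nim heap of size 1, so its Grundy value is 1.
Heap B is a plain Nim heap of size 16, so its Grundy value is 16.
Grundy values for heap C (subtraction set {3, 6}):
k:     0  1  2  3  4  5  6  7
g(k):  0  0  0  1  1  1  2  2
So g(7) = 2.
Grundy values for heap D (subtraction set {2, 5, 6, 7}):
g(0) = mex{} = 0
g(1) = mex{} = 0
g(2) = mex{0} = 1
g(3) = mex{0} = 1
g(4) = mex{1} = 0
g(5) = mex{0,1} = 2
g(6) = mex{0} = 1
g(7) = mex{0,1,2} = 3
g(8) = mex{0,1} = 2
g(9) = mex{0,1,3} = 2
So g(9) = 2.
By the Sprague-Grundy theorem, the Grundy value of a sum of independent games is the XOR of the component values.
Combined value = 1 ⊕ 16 ⊕ 2 ⊕ 2 = 17.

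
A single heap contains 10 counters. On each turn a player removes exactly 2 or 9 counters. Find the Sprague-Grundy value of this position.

Compute g(0), g(1), … for moves {2, 9}:
g(0) = mex{} = 0
g(1) = mex{} = 0
g(2) = mex{0} = 1
g(3) = mex{0} = 1
g(4) = mex{1} = 0
g(5) = mex{1} = 0
g(6) = mex{0} = 1
g(7) = mex{0} = 1
g(8) = mex{1} = 0
g(9) = mex{0,1} = 2
g(10) = mex{0} = 1
So g(10) = 1.

1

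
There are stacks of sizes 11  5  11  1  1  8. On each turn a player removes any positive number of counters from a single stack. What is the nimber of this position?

Nim-sum: 11 XOR 5 XOR 11 XOR 1 XOR 1 XOR 8 = 13.

13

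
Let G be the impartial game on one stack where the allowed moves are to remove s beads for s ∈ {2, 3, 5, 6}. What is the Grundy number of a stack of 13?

2

Build the Grundy sequence with g(k) = mex{g(k−s) : s ∈ {2, 3, 5, 6}, s ≤ k}:
g(0) = mex{} = 0
g(1) = mex{} = 0
g(2) = mex{0} = 1
g(3) = mex{0} = 1
g(4) = mex{0,1} = 2
g(5) = mex{0,1} = 2
g(6) = mex{0,1,2} = 3
g(7) = mex{0,1,2} = 3
g(8) = mex{1,2,3} = 0
g(9) = mex{1,2,3} = 0
g(10) = mex{0,2,3} = 1
g(11) = mex{0,2,3} = 1
g(12) = mex{0,1,3} = 2
g(13) = mex{0,1,3} = 2
So g(13) = 2.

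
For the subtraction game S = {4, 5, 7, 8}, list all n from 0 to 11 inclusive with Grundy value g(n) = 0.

0, 1, 2, 3

Grundy values for subtraction set {4, 5, 7, 8}:
k:     0  1  2  3  4  5  6  7  8  9 10 11
g(k):  0  0  0  0  1  1  1  1  2  2  2  2
The P-positions (g = 0) in 0..11 are 0, 1, 2, 3.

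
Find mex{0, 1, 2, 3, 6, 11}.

4

The values 0, 1, 2, 3 are all present; 4 is the first non-negative integer missing from the set.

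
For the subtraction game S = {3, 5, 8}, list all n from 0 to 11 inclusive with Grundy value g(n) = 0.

Grundy values for subtraction set {3, 5, 8}:
k:     0  1  2  3  4  5  6  7  8  9 10 11
g(k):  0  0  0  1  1  1  2  2  2  3  3  0
The P-positions (g = 0) in 0..11 are 0, 1, 2, 11.

0, 1, 2, 11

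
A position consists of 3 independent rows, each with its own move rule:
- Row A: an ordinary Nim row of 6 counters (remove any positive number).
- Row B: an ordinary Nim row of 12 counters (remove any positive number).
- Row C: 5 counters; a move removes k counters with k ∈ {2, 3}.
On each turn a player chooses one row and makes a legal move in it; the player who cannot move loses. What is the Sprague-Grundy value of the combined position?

Row A is a plain Nim row of size 6, so its Grundy value is 6.
Row B is a plain Nim row of size 12, so its Grundy value is 12.
Grundy values for row C (subtraction set {2, 3}):
k:     0  1  2  3  4  5
g(k):  0  0  1  1  2  0
So g(5) = 0.
By the Sprague-Grundy theorem, the Grundy value of a sum of independent games is the XOR of the component values.
Combined value = 6 ⊕ 12 ⊕ 0 = 10.

10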